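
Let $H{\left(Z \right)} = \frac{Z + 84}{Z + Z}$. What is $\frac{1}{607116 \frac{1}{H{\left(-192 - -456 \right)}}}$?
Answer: $\frac{29}{26713104} \approx 1.0856 \cdot 10^{-6}$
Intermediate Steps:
$H{\left(Z \right)} = \frac{84 + Z}{2 Z}$
$\frac{1}{607116 \frac{1}{H{\left(-192 - -456 \right)}}} = \frac{1}{607116 \frac{1}{\frac{1}{2} \frac{1}{-192 - -456} \left(84 - -264\right)}} = \frac{1}{607116 \frac{1}{\frac{1}{2} \frac{1}{-192 + 456} \left(84 + \left(-192 + 456\right)\right)}} = \frac{1}{607116 \frac{1}{\frac{1}{2} \cdot \frac{1}{264} \left(84 + 264\right)}} = \frac{1}{607116 \frac{1}{\frac{1}{2} \cdot \frac{1}{264} \cdot 348}} = \frac{1}{607116 \frac{1}{\frac{29}{44}}} = \frac{1}{607116 \cdot \frac{44}{29}} = \frac{1}{\frac{26713104}{29}} = \frac{29}{26713104}$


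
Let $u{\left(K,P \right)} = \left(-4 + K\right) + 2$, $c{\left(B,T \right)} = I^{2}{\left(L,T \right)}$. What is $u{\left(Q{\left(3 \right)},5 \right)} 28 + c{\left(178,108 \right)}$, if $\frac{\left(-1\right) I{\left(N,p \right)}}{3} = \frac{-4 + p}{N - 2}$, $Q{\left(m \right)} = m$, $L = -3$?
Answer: $\frac{98044}{25} \approx 3921.8$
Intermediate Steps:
$I{\left(N,p \right)} = - \frac{3 \left(-4 + p\right)}{-2 + N}$ ($I{\left(N,p \right)} = - 3 \frac{-4 + p}{N - 2} = - 3 \frac{-4 + p}{-2 + N} = - \frac{3 \left(-4 + p\right)}{-2 + N}$)
$c{\left(B,T \right)} = \left(- \frac{12}{5} + \frac{3 T}{5}\right)^{2}$ ($c{\left(B,T \right)} = \left(\frac{3 \left(4 - T\right)}{-2 - 3}\right)^{2} = \left(\frac{3 \left(4 - T\right)}{-5}\right)^{2} = \left(3 \left(- \frac{1}{5}\right) \left(4 - T\right)\right)^{2} = \left(- \frac{12}{5} + \frac{3 T}{5}\right)^{2}$)
$u{\left(K,P \right)} = -2 + K$
$u{\left(Q{\left(3 \right)},5 \right)} 28 + c{\left(178,108 \right)} = \left(-2 + 3\right) 28 + \frac{9 \left(-4 + 108\right)^{2}}{25} = 1 \cdot 28 + \frac{9 \cdot 104^{2}}{25} = 28 + \frac{9}{25} \cdot 10816 = 28 + \frac{97344}{25} = \frac{98044}{25}$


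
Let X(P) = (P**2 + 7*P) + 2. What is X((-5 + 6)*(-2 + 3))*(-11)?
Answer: -110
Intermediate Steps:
X(P) = 2 + P**2 + 7*P
X((-5 + 6)*(-2 + 3))*(-11) = (2 + ((-5 + 6)*(-2 + 3))**2 + 7*((-5 + 6)*(-2 + 3)))*(-11) = (2 + (1*1)**2 + 7*(1*1))*(-11) = (2 + 1**2 + 7*1)*(-11) = (2 + 1 + 7)*(-11) = 10*(-11) = -110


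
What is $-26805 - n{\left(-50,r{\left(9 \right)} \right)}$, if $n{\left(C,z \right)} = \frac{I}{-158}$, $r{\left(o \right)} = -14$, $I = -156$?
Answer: $- \frac{2117673}{79} \approx -26806.0$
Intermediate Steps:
$n{\left(C,z \right)} = \frac{78}{79}$ ($n{\left(C,z \right)} = - \frac{156}{-158} = \left(-156\right) \left(- \frac{1}{158}\right) = \frac{78}{79}$)
$-26805 - n{\left(-50,r{\left(9 \right)} \right)} = -26805 - \frac{78}{79} = - \frac{2117673}{79}$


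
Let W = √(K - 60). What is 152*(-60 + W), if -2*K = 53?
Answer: -9120 + 76*I*√346 ≈ -9120.0 + 1413.7*I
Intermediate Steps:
K = -53/2 (K = -½*53 = -53/2 ≈ -26.500)
W = I*√346/2 (W = √(-53/2 - 60) = √(-173/2) = I*√346/2 ≈ 9.3005*I)
152*(-60 + W) = 152*(-60 + I*√346/2) = -9120 + 76*I*√346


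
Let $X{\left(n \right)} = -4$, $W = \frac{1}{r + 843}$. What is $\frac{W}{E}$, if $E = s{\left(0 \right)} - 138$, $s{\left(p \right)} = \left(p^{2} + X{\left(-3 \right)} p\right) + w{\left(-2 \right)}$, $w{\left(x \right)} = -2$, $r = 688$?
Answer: $- \frac{1}{214340} \approx -4.6655 \cdot 10^{-6}$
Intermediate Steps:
$W = \frac{1}{1531}$ ($W = \frac{1}{688 + 843} = \frac{1}{1531} \approx 0.00065317$)
$s{\left(p \right)} = -2 + p^{2} - 4 p$ ($s{\left(p \right)} = \left(p^{2} - 4 p\right) - 2 = -2 + p^{2} - 4 p$)
$E = -140$ ($E = \left(-2 + 0^{2} - 0\right) - 138 = \left(-2 + 0 + 0\right) - 138 = -2 - 138 = -140$)
$\frac{W}{E} = \frac{1}{1531 \left(-140\right)} = \frac{1}{1531} \left(- \frac{1}{140}\right) = - \frac{1}{214340}$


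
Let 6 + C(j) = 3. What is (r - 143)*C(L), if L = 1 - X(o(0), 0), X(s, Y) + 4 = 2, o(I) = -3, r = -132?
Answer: 825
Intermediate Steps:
X(s, Y) = -2 (X(s, Y) = -4 + 2 = -2)
L = 3 (L = 1 - 1*(-2) = 1 + 2 = 3)
C(j) = -3 (C(j) = -6 + 3 = -3)
(r - 143)*C(L) = (-132 - 143)*(-3) = -275*(-3) = 825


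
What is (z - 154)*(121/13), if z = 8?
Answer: -17666/13 ≈ -1358.9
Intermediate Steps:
(z - 154)*(121/13) = (8 - 154)*(121/13) = -17666/13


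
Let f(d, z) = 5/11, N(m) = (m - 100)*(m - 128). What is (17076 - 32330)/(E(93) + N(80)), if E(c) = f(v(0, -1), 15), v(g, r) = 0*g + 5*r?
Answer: -167794/10565 ≈ -15.882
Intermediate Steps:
N(m) = (-128 + m)*(-100 + m) (N(m) = (-100 + m)*(-128 + m) = (-128 + m)*(-100 + m))
v(g, r) = 5*r (v(g, r) = 0 + 5*r = 5*r)
f(d, z) = 5/11 (f(d, z) = 5*(1/11) = 5/11)
E(c) = 5/11
(17076 - 32330)/(E(93) + N(80)) = (17076 - 32330)/(5/11 + (12800 + 80**2 - 228*80)) = -15254/(5/11 + (12800 + 6400 - 18240)) = -15254/(5/11 + 960) = -15254/10565/11 = -15254*11/10565 = -167794/10565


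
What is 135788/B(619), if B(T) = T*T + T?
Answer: 33947/95945 ≈ 0.35382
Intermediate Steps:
B(T) = T + T² (B(T) = T² + T = T + T²)
135788/B(619) = 135788/((619*(1 + 619))) = 135788/((619*620)) = 135788/383780 = 135788*(1/383780) = 33947/95945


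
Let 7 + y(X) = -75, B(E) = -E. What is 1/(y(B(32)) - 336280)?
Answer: -1/336362 ≈ -2.9730e-6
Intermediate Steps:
y(X) = -82 (y(X) = -7 - 75 = -82)
1/(y(B(32)) - 336280) = 1/(-82 - 336280) = 1/(-336362) = -1/336362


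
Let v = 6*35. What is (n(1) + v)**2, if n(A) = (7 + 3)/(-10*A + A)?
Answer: 3534400/81 ≈ 43635.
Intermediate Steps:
v = 210
n(A) = -10/(9*A) (n(A) = 10/((-9*A)) = 10*(-1/(9*A)) = -10/(9*A))
(n(1) + v)**2 = (-10/9/1 + 210)**2 = (-10/9*1 + 210)**2 = (-10/9 + 210)**2 = (1880/9)**2 = 3534400/81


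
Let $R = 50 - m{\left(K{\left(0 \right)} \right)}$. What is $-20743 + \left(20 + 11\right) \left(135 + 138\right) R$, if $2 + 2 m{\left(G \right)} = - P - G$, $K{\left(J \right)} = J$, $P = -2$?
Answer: $402407$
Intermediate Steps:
$m{\left(G \right)} = - \frac{G}{2}$ ($m{\left(G \right)} = -1 + \frac{\left(-1\right) \left(-2\right) - G}{2} = -1 + \frac{2 - G}{2} = -1 - \left(-1 + \frac{G}{2}\right) = - \frac{G}{2}$)
$R = 50$ ($R = 50 - \left(- \frac{1}{2}\right) 0 = 50 - 0 = 50 + 0 = 50$)
$-20743 + \left(20 + 11\right) \left(135 + 138\right) R = -20743 + \left(20 + 11\right) \left(135 + 138\right) 50 = -20743 + 31 \cdot 273 \cdot 50 = -20743 + 8463 \cdot 50 = -20743 + 423150 = 402407$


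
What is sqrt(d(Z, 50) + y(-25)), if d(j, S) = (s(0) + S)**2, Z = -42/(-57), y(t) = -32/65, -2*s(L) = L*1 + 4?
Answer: 4*sqrt(608270)/65 ≈ 47.995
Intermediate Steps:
s(L) = -2 - L/2 (s(L) = -(L*1 + 4)/2 = -(L + 4)/2 = -(4 + L)/2 = -2 - L/2)
y(t) = -32/65 (y(t) = -32*1/65 = -32/65)
Z = 14/19 (Z = -42*(-1/57) = 14/19 ≈ 0.73684)
d(j, S) = (-2 + S)**2 (d(j, S) = ((-2 - 1/2*0) + S)**2 = ((-2 + 0) + S)**2 = (-2 + S)**2)
sqrt(d(Z, 50) + y(-25)) = sqrt((-2 + 50)**2 - 32/65) = sqrt(48**2 - 32/65) = sqrt(2304 - 32/65) = sqrt(149728/65) = 4*sqrt(608270)/65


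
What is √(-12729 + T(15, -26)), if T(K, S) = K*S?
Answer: I*√13119 ≈ 114.54*I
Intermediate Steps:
√(-12729 + T(15, -26)) = √(-12729 + 15*(-26)) = √(-12729 - 390) = √(-13119) = I*√13119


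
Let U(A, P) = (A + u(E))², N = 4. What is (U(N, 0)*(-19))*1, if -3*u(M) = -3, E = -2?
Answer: -475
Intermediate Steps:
u(M) = 1 (u(M) = -⅓*(-3) = 1)
U(A, P) = (1 + A)² (U(A, P) = (A + 1)² = (1 + A)²)
(U(N, 0)*(-19))*1 = ((1 + 4)²*(-19))*1 = (5²*(-19))*1 = (25*(-19))*1 = -475*1 = -475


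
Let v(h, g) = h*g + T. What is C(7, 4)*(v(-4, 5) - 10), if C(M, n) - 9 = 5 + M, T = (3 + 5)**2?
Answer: 714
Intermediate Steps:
T = 64 (T = 8**2 = 64)
C(M, n) = 14 + M (C(M, n) = 9 + (5 + M) = 14 + M)
v(h, g) = 64 + g*h (v(h, g) = h*g + 64 = g*h + 64 = 64 + g*h)
C(7, 4)*(v(-4, 5) - 10) = (14 + 7)*((64 + 5*(-4)) - 10) = 21*((64 - 20) - 10) = 21*(44 - 10) = 21*34 = 714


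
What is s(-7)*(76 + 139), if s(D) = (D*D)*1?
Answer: 10535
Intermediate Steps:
s(D) = D² (s(D) = D²*1 = D²)
s(-7)*(76 + 139) = (-7)²*(76 + 139) = 49*215 = 10535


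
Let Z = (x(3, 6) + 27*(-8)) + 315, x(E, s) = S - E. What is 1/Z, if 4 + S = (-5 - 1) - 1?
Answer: 1/85 ≈ 0.011765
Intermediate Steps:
S = -11 (S = -4 + ((-5 - 1) - 1) = -4 + (-6 - 1) = -4 - 7 = -11)
x(E, s) = -11 - E
Z = 85 (Z = ((-11 - 1*3) + 27*(-8)) + 315 = ((-11 - 3) - 216) + 315 = (-14 - 216) + 315 = -230 + 315 = 85)
1/Z = 1/85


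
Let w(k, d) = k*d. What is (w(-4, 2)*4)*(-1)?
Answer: 32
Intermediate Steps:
w(k, d) = d*k
(w(-4, 2)*4)*(-1) = ((2*(-4))*4)*(-1) = -8*4*(-1) = -32*(-1) = 32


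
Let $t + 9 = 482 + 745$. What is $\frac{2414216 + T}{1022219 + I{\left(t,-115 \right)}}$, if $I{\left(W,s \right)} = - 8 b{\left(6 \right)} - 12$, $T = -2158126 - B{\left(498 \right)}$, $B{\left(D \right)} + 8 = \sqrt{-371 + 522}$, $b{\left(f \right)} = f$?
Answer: $\frac{256098}{1022159} - \frac{\sqrt{151}}{1022159} \approx 0.25053$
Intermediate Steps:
$B{\left(D \right)} = -8 + \sqrt{151}$ ($B{\left(D \right)} = -8 + \sqrt{-371 + 522} = -8 + \sqrt{151}$)
$t = 1218$ ($t = -9 + \left(482 + 745\right) = -9 + 1227 = 1218$)
$T = -2158118 - \sqrt{151}$ ($T = -2158126 - \left(-8 + \sqrt{151}\right) = -2158126 + \left(8 - \sqrt{151}\right) = -2158118 - \sqrt{151} \approx -2.1581 \cdot 10^{6}$)
$I{\left(W,s \right)} = -60$ ($I{\left(W,s \right)} = \left(-8\right) 6 - 12 = -48 - 12 = -60$)
$\frac{2414216 + T}{1022219 + I{\left(t,-115 \right)}} = \frac{2414216 - \left(2158118 + \sqrt{151}\right)}{1022219 - 60} = \frac{256098 - \sqrt{151}}{1022159} = \left(256098 - \sqrt{151}\right) \frac{1}{1022159} = \frac{256098}{1022159} - \frac{\sqrt{151}}{1022159}$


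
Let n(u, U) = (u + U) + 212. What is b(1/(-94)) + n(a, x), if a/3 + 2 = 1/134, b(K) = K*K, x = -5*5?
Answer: 107167493/592012 ≈ 181.02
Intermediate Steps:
x = -25
b(K) = K²
a = -801/134 (a = -6 + 3/134 = -801/134 ≈ -5.9776)
n(u, U) = 212 + U + u (n(u, U) = (U + u) + 212 = 212 + U + u)
b(1/(-94)) + n(a, x) = (1/(-94))² + (212 - 25 - 801/134) = (-1/94)² + 24257/134 = 1/8836 + 24257/134 = 107167493/592012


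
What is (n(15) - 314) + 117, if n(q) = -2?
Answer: -199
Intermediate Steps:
(n(15) - 314) + 117 = (-2 - 314) + 117 = -316 + 117 = -199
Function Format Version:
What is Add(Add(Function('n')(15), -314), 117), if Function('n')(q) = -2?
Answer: -199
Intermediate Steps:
Add(Add(Function('n')(15), -314), 117) = Add(Add(-2, -314), 117) = Add(-316, 117) = -199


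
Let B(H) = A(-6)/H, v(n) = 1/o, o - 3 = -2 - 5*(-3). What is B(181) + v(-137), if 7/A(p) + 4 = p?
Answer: 849/14480 ≈ 0.058633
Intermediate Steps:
A(p) = 7/(-4 + p)
o = 16 (o = 3 + (-2 - 5*(-3)) = 3 + (-2 + 15) = 3 + 13 = 16)
v(n) = 1/16
B(H) = -7/(10*H) (B(H) = (7/(-4 - 6))/H = (7/(-10))/H = (7*(-⅒))/H = -7/(10*H))
B(181) + v(-137) = -7/10/181 + 1/16 = -7/10*1/181 + 1/16 = -7/1810 + 1/16 = 849/14480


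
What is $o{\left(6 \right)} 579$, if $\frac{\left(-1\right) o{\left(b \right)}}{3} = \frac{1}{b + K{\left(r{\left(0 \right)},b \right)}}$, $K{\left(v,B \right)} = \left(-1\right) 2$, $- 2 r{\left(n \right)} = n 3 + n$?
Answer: $- \frac{1737}{4} \approx -434.25$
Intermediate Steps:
$r{\left(n \right)} = - 2 n$ ($r{\left(n \right)} = - \frac{n 3 + n}{2} = - \frac{3 n + n}{2} = - \frac{4 n}{2} = - 2 n$)
$K{\left(v,B \right)} = -2$
$o{\left(b \right)} = - \frac{3}{-2 + b}$ ($o{\left(b \right)} = - \frac{3}{b - 2} = - \frac{3}{-2 + b}$)
$o{\left(6 \right)} 579 = - \frac{3}{-2 + 6} \cdot 579 = - \frac{3}{4} \cdot 579 = \left(-3\right) \frac{1}{4} \cdot 579 = \left(- \frac{3}{4}\right) 579 = - \frac{1737}{4}$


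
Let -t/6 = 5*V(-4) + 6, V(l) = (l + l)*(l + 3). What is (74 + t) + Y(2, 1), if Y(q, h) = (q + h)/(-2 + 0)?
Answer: -407/2 ≈ -203.50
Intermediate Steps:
V(l) = 2*l*(3 + l) (V(l) = (2*l)*(3 + l) = 2*l*(3 + l))
Y(q, h) = -h/2 - q/2 (Y(q, h) = (h + q)/(-2) = (h + q)*(-1/2) = -h/2 - q/2)
t = -276 (t = -6*(5*(2*(-4)*(3 - 4)) + 6) = -6*(5*(2*(-4)*(-1)) + 6) = -6*(5*8 + 6) = -6*(40 + 6) = -6*46 = -276)
(74 + t) + Y(2, 1) = (74 - 276) + (-1/2*1 - 1/2*2) = -202 + (-1/2 - 1) = -202 - 3/2 = -407/2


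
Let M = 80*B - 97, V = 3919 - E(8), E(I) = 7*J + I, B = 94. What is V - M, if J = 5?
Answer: -3547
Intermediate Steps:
E(I) = 35 + I (E(I) = 7*5 + I = 35 + I)
V = 3876 (V = 3919 - (35 + 8) = 3919 - 1*43 = 3919 - 43 = 3876)
M = 7423 (M = 80*94 - 97 = 7520 - 97 = 7423)
V - M = 3876 - 1*7423 = 3876 - 7423 = -3547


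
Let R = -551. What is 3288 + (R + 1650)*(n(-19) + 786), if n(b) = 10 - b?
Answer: 898973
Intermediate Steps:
3288 + (R + 1650)*(n(-19) + 786) = 3288 + (-551 + 1650)*((10 - 1*(-19)) + 786) = 3288 + 1099*((10 + 19) + 786) = 3288 + 1099*(29 + 786) = 3288 + 1099*815 = 3288 + 895685 = 898973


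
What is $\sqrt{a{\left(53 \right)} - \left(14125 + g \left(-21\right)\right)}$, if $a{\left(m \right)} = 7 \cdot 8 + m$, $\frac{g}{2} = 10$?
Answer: $2 i \sqrt{3399} \approx 116.6 i$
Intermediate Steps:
$g = 20$ ($g = 2 \cdot 10 = 20$)
$a{\left(m \right)} = 56 + m$
$\sqrt{a{\left(53 \right)} - \left(14125 + g \left(-21\right)\right)} = \sqrt{\left(56 + 53\right) - \left(14125 - 420\right)} = \sqrt{109 - 13705} = \sqrt{-13596} = 2 i \sqrt{3399}$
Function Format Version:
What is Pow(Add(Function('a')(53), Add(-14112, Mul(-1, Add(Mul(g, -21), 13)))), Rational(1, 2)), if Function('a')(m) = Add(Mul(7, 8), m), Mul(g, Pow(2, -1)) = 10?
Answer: Mul(2, I, Pow(3399, Rational(1, 2))) ≈ Mul(116.60, I)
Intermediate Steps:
g = 20 (g = Mul(2, 10) = 20)
Function('a')(m) = Add(56, m)
Pow(Add(Function('a')(53), Add(-14112, Mul(-1, Add(Mul(g, -21), 13)))), Rational(1, 2)) = Pow(Add(Add(56, 53), Add(-14112, Mul(-1, Add(Mul(20, -21), 13)))), Rational(1, 2)) = Pow(Add(109, Add(-14112, Mul(-1, Add(-420, 13)))), Rational(1, 2)) = Pow(Add(109, Add(-14112, Mul(-1, -407))), Rational(1, 2)) = Pow(Add(109, Add(-14112, 407)), Rational(1, 2)) = Pow(Add(109, -13705), Rational(1, 2)) = Pow(-13596, Rational(1, 2)) = Mul(2, I, Pow(3399, Rational(1, 2)))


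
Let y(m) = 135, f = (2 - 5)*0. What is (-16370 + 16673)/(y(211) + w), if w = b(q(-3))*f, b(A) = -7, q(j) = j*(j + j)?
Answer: 101/45 ≈ 2.2444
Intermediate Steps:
q(j) = 2*j² (q(j) = j*(2*j) = 2*j²)
f = 0 (f = -3*0 = 0)
w = 0 (w = -7*0 = 0)
(-16370 + 16673)/(y(211) + w) = (-16370 + 16673)/(135 + 0) = 303/135 = 303*(1/135) = 101/45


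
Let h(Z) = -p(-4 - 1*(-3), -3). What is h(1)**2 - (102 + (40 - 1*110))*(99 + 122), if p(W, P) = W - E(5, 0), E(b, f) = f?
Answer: -7071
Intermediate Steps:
p(W, P) = W (p(W, P) = W - 1*0 = W + 0 = W)
h(Z) = 1 (h(Z) = -(-4 - 1*(-3)) = -(-4 + 3) = -1*(-1) = 1)
h(1)**2 - (102 + (40 - 1*110))*(99 + 122) = 1**2 - (102 + (40 - 1*110))*(99 + 122) = 1 - (102 + (40 - 110))*221 = 1 - (102 - 70)*221 = 1 - 32*221 = 1 - 1*7072 = 1 - 7072 = -7071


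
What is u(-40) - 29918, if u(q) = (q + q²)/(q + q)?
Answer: -59875/2 ≈ -29938.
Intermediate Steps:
u(q) = (q + q²)/(2*q) (u(q) = (q + q²)/((2*q)) = (q + q²)*(1/(2*q)) = (q + q²)/(2*q))
u(-40) - 29918 = (½ + (½)*(-40)) - 29918 = (½ - 20) - 29918 = -39/2 - 29918 = -59875/2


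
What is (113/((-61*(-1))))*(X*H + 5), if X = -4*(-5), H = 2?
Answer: 5085/61 ≈ 83.361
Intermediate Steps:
X = 20
(113/((-61*(-1))))*(X*H + 5) = (113/((-61*(-1))))*(20*2 + 5) = (113/61)*(40 + 5) = (113*(1/61))*45 = (113/61)*45 = 5085/61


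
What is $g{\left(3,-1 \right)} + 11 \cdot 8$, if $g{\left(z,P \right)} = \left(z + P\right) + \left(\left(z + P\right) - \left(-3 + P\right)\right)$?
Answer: $96$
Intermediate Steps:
$g{\left(z,P \right)} = 3 + P + 2 z$ ($g{\left(z,P \right)} = \left(P + z\right) + \left(\left(P + z\right) - \left(-3 + P\right)\right) = \left(P + z\right) + \left(3 + z\right) = 3 + P + 2 z$)
$g{\left(3,-1 \right)} + 11 \cdot 8 = \left(3 - 1 + 2 \cdot 3\right) + 11 \cdot 8 = \left(3 - 1 + 6\right) + 88 = 8 + 88 = 96$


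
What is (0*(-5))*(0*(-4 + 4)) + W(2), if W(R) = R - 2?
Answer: 0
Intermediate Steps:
W(R) = -2 + R
(0*(-5))*(0*(-4 + 4)) + W(2) = (0*(-5))*(0*(-4 + 4)) + (-2 + 2) = 0*(0*0) + 0 = 0*0 + 0 = 0 + 0 = 0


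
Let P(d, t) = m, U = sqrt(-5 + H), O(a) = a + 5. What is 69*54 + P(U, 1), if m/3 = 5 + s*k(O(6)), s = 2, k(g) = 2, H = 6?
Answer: 3753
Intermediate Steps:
O(a) = 5 + a
U = 1 (U = sqrt(-5 + 6) = sqrt(1) = 1)
m = 27 (m = 3*(5 + 2*2) = 3*(5 + 4) = 3*9 = 27)
P(d, t) = 27
69*54 + P(U, 1) = 69*54 + 27 = 3726 + 27 = 3753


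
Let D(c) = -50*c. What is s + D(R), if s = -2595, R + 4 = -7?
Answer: -2045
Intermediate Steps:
R = -11 (R = -4 - 7 = -11)
s + D(R) = -2595 - 50*(-11) = -2595 + 550 = -2045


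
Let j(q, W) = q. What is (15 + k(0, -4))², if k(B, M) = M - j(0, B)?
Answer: 121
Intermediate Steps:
k(B, M) = M (k(B, M) = M - 1*0 = M + 0 = M)
(15 + k(0, -4))² = (15 - 4)² = 11² = 121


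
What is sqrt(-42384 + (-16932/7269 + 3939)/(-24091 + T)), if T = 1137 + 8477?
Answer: I*sqrt(52151728168010448707)/35077771 ≈ 205.87*I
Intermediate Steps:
T = 9614
sqrt(-42384 + (-16932/7269 + 3939)/(-24091 + T)) = sqrt(-42384 + (-16932/7269 + 3939)/(-24091 + 9614)) = sqrt(-42384 + (-16932*1/7269 + 3939)/(-14477)) = sqrt(-42384 + (-5644/2423 + 3939)*(-1/14477)) = sqrt(-42384 + (9538553/2423)*(-1/14477)) = sqrt(-42384 - 9538553/35077771) = sqrt(-1486745784617/35077771) = I*sqrt(52151728168010448707)/35077771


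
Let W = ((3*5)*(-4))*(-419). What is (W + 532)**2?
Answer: 659051584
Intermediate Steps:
W = 25140 (W = (15*(-4))*(-419) = -60*(-419) = 25140)
(W + 532)**2 = (25140 + 532)**2 = 25672**2 = 659051584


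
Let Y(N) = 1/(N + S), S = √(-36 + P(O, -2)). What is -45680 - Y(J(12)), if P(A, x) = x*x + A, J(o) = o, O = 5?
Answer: (-137040*√3 + 548161*I)/(3*(√3 - 4*I)) ≈ -45680.0 + 0.030388*I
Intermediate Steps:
P(A, x) = A + x² (P(A, x) = x² + A = A + x²)
S = 3*I*√3 (S = √(-36 + (5 + (-2)²)) = √(-36 + (5 + 4)) = √(-36 + 9) = √(-27) = 3*I*√3 ≈ 5.1962*I)
Y(N) = 1/(N + 3*I*√3)
-45680 - Y(J(12)) = -45680 - 1/(12 + 3*I*√3)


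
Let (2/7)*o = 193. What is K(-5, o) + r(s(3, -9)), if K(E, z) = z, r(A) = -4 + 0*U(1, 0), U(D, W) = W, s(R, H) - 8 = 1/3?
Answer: 1343/2 ≈ 671.50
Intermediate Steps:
s(R, H) = 25/3 (s(R, H) = 8 + 1/3 = 8 + ⅓ = 25/3)
o = 1351/2 (o = (7/2)*193 = 1351/2 ≈ 675.50)
r(A) = -4 (r(A) = -4 + 0*0 = -4 + 0 = -4)
K(-5, o) + r(s(3, -9)) = 1351/2 - 4 = 1343/2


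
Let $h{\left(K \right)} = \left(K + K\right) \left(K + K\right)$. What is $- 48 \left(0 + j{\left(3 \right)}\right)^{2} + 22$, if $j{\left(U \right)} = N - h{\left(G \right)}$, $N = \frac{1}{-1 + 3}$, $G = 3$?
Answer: $-60470$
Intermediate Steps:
$h{\left(K \right)} = 4 K^{2}$ ($h{\left(K \right)} = 2 K 2 K = 4 K^{2}$)
$N = \frac{1}{2} \approx 0.5$
$j{\left(U \right)} = - \frac{71}{2}$ ($j{\left(U \right)} = \frac{1}{2} - 4 \cdot 3^{2} = \frac{1}{2} - 4 \cdot 9 = \frac{1}{2} - 36 = - \frac{71}{2}$)
$- 48 \left(0 + j{\left(3 \right)}\right)^{2} + 22 = - 48 \left(0 - \frac{71}{2}\right)^{2} + 22 = - 48 \left(- \frac{71}{2}\right)^{2} + 22 = \left(-48\right) \frac{5041}{4} + 22 = -60492 + 22 = -60470$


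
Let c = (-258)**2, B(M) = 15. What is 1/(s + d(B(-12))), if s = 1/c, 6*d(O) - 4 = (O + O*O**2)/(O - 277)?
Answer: -8719884/12990943 ≈ -0.67123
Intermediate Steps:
d(O) = 2/3 + (O + O**3)/(6*(-277 + O)) (d(O) = 2/3 + ((O + O*O**2)/(O - 277))/6 = 2/3 + ((O + O**3)/(-277 + O))/6 = 2/3 + (O + O**3)/(6*(-277 + O)))
c = 66564
s = 1/66564 ≈ 1.5023e-5
1/(s + d(B(-12))) = 1/(1/66564 + (-1108 + 15**3 + 5*15)/(6*(-277 + 15))) = 1/(1/66564 + (1/6)*(-1108 + 3375 + 75)/(-262)) = 1/(1/66564 + (1/6)*(-1/262)*2342) = 1/(1/66564 - 1171/786) = 1/(-12990943/8719884) = -8719884/12990943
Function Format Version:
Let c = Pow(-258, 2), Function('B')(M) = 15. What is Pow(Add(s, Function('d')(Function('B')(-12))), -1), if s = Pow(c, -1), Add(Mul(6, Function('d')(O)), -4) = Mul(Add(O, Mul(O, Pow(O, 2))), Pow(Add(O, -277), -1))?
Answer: Rational(-8719884, 12990943) ≈ -0.67123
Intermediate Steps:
Function('d')(O) = Add(Rational(2, 3), Mul(Rational(1, 6), Pow(Add(-277, O), -1), Add(O, Pow(O, 3)))) (Function('d')(O) = Add(Rational(2, 3), Mul(Rational(1, 6), Mul(Add(O, Mul(O, Pow(O, 2))), Pow(Add(O, -277), -1)))) = Add(Rational(2, 3), Mul(Rational(1, 6), Mul(Add(O, Pow(O, 3)), Pow(Add(-277, O), -1)))) = Add(Rational(2, 3), Mul(Rational(1, 6), Mul(Pow(Add(-277, O), -1), Add(O, Pow(O, 3))))) = Add(Rational(2, 3), Mul(Rational(1, 6), Pow(Add(-277, O), -1), Add(O, Pow(O, 3)))))
c = 66564
s = Rational(1, 66564) (s = Pow(66564, -1) = Rational(1, 66564) ≈ 1.5023e-5)
Pow(Add(s, Function('d')(Function('B')(-12))), -1) = Pow(Add(Rational(1, 66564), Mul(Rational(1, 6), Pow(Add(-277, 15), -1), Add(-1108, Pow(15, 3), Mul(5, 15)))), -1) = Pow(Add(Rational(1, 66564), Mul(Rational(1, 6), Pow(-262, -1), Add(-1108, 3375, 75))), -1) = Pow(Add(Rational(1, 66564), Mul(Rational(1, 6), Rational(-1, 262), 2342)), -1) = Pow(Add(Rational(1, 66564), Rational(-1171, 786)), -1) = Pow(Rational(-12990943, 8719884), -1) = Rational(-8719884, 12990943)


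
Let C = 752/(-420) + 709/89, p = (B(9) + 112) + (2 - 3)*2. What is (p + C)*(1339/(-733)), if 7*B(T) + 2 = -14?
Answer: -1425101717/6849885 ≈ -208.05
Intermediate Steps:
B(T) = -16/7 (B(T) = -2/7 + (⅐)*(-14) = -2/7 - 2 = -16/7)
p = 754/7 (p = (-16/7 + 112) + (2 - 3)*2 = 768/7 - 1*2 = 768/7 - 2 = 754/7 ≈ 107.71)
C = 57713/9345 (C = 752*(-1/420) + 709*(1/89) = -188/105 + 709/89 = 57713/9345 ≈ 6.1758)
(p + C)*(1339/(-733)) = (754/7 + 57713/9345)*(1339/(-733)) = 1064303*(1339*(-1/733))/9345 = (1064303/9345)*(-1339/733) = -1425101717/6849885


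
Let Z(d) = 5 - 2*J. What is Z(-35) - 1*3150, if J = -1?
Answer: -3143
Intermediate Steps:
Z(d) = 7 (Z(d) = 5 - 2*(-1) = 5 + 2 = 7)
Z(-35) - 1*3150 = 7 - 1*3150 = 7 - 3150 = -3143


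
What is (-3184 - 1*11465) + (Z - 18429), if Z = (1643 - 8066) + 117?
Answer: -39384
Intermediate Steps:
Z = -6306 (Z = -6423 + 117 = -6306)
(-3184 - 1*11465) + (Z - 18429) = (-3184 - 1*11465) + (-6306 - 18429) = (-3184 - 11465) - 24735 = -14649 - 24735 = -39384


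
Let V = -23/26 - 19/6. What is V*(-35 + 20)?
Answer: 790/13 ≈ 60.769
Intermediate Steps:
V = -158/39 (V = -23*1/26 - 19*⅙ = -23/26 - 19/6 = -158/39 ≈ -4.0513)
V*(-35 + 20) = -158*(-35 + 20)/39 = -158/39*(-15) = 790/13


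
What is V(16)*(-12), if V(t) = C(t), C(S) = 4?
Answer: -48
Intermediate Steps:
V(t) = 4
V(16)*(-12) = 4*(-12) = -48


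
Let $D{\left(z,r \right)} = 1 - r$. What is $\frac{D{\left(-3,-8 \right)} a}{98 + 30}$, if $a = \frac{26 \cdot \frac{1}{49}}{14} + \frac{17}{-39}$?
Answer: $- \frac{3993}{142688} \approx -0.027984$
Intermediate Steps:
$a = - \frac{5324}{13377}$ ($a = 26 \cdot \frac{1}{49} \cdot \frac{1}{14} + 17 \left(- \frac{1}{39}\right) = \frac{26}{49} \cdot \frac{1}{14} - \frac{17}{39} = \frac{13}{343} - \frac{17}{39} = - \frac{5324}{13377} \approx -0.398$)
$\frac{D{\left(-3,-8 \right)} a}{98 + 30} = \frac{\left(1 - -8\right) \left(- \frac{5324}{13377}\right)}{98 + 30} = \frac{\left(1 + 8\right) \left(- \frac{5324}{13377}\right)}{128} = 9 \left(- \frac{5324}{13377}\right) \frac{1}{128} = \left(- \frac{15972}{4459}\right) \frac{1}{128} = - \frac{3993}{142688}$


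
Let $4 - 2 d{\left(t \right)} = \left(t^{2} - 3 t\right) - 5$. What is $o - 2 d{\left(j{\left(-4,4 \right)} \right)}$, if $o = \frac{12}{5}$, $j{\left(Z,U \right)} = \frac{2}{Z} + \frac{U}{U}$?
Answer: $- \frac{157}{20} \approx -7.85$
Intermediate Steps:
$j{\left(Z,U \right)} = 1 + \frac{2}{Z}$ ($j{\left(Z,U \right)} = \frac{2}{Z} + 1 = 1 + \frac{2}{Z}$)
$d{\left(t \right)} = \frac{9}{2} - \frac{t^{2}}{2} + \frac{3 t}{2}$ ($d{\left(t \right)} = 2 - \frac{\left(t^{2} - 3 t\right) - 5}{2} = 2 - \frac{-5 + t^{2} - 3 t}{2} = 2 + \left(\frac{5}{2} - \frac{t^{2}}{2} + \frac{3 t}{2}\right) = \frac{9}{2} - \frac{t^{2}}{2} + \frac{3 t}{2}$)
$o = \frac{12}{5}$ ($o = 12 \cdot \frac{1}{5} = \frac{12}{5} \approx 2.4$)
$o - 2 d{\left(j{\left(-4,4 \right)} \right)} = \frac{12}{5} - 2 \left(\frac{9}{2} - \frac{\left(\frac{2 - 4}{-4}\right)^{2}}{2} + \frac{3 \frac{2 - 4}{-4}}{2}\right) = \frac{12}{5} - 2 \left(\frac{9}{2} - \frac{\left(\left(- \frac{1}{4}\right) \left(-2\right)\right)^{2}}{2} + \frac{3 \left(\left(- \frac{1}{4}\right) \left(-2\right)\right)}{2}\right) = \frac{12}{5} - 2 \left(\frac{9}{2} - \frac{1}{2 \cdot 4} + \frac{3}{2} \cdot \frac{1}{2}\right) = \frac{12}{5} - 2 \left(\frac{9}{2} - \frac{1}{8} + \frac{3}{4}\right) = \frac{12}{5} - \frac{41}{4} = - \frac{157}{20}$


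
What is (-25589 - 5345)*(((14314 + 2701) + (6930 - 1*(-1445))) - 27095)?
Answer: 52742470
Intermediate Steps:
(-25589 - 5345)*(((14314 + 2701) + (6930 - 1*(-1445))) - 27095) = -30934*((17015 + (6930 + 1445)) - 27095) = -30934*((17015 + 8375) - 27095) = -30934*(25390 - 27095) = -30934*(-1705) = 52742470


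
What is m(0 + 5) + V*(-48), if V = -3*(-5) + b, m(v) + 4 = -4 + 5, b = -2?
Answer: -627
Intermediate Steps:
m(v) = -3 (m(v) = -4 + (-4 + 5) = -4 + 1 = -3)
V = 13 (V = -3*(-5) - 2 = 15 - 2 = 13)
m(0 + 5) + V*(-48) = -3 + 13*(-48) = -3 - 624 = -627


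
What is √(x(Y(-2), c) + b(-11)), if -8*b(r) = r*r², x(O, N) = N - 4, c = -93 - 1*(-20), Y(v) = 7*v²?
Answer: √1430/4 ≈ 9.4538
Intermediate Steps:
c = -73 (c = -93 + 20 = -73)
x(O, N) = -4 + N
b(r) = -r³/8 (b(r) = -r*r²/8 = -r³/8)
√(x(Y(-2), c) + b(-11)) = √((-4 - 73) - ⅛*(-11)³) = √(-77 - ⅛*(-1331)) = √(-77 + 1331/8) = √(715/8) = √1430/4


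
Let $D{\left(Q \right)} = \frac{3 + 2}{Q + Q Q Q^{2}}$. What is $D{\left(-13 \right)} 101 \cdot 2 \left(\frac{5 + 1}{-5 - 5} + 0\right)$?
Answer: $- \frac{101}{4758} \approx -0.021227$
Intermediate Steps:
$D{\left(Q \right)} = \frac{5}{Q + Q^{4}}$ ($D{\left(Q \right)} = \frac{5}{Q + Q^{2} Q^{2}} = \frac{5}{Q + Q^{4}}$)
$D{\left(-13 \right)} 101 \cdot 2 \left(\frac{5 + 1}{-5 - 5} + 0\right) = \frac{5}{-13 + \left(-13\right)^{4}} \cdot 101 \cdot 2 \left(\frac{5 + 1}{-5 - 5} + 0\right) = \frac{5}{-13 + 28561} \cdot 101 \cdot 2 \left(\frac{6}{-10} + 0\right) = \frac{5}{28548} \cdot 101 \cdot 2 \left(6 \left(- \frac{1}{10}\right) + 0\right) = 5 \cdot \frac{1}{28548} \cdot 101 \cdot 2 \left(- \frac{3}{5} + 0\right) = \frac{5}{28548} \cdot 101 \cdot 2 \left(- \frac{3}{5}\right) = \frac{505}{28548} \left(- \frac{6}{5}\right) = - \frac{101}{4758}$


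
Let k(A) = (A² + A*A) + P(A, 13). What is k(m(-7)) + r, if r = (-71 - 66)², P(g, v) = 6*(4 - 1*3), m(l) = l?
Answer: 18873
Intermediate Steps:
P(g, v) = 6 (P(g, v) = 6*(4 - 3) = 6*1 = 6)
r = 18769 (r = (-137)² = 18769)
k(A) = 6 + 2*A² (k(A) = (A² + A*A) + 6 = (A² + A²) + 6 = 2*A² + 6 = 6 + 2*A²)
k(m(-7)) + r = (6 + 2*(-7)²) + 18769 = (6 + 2*49) + 18769 = (6 + 98) + 18769 = 104 + 18769 = 18873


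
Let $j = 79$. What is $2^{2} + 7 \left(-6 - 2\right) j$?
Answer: $-4420$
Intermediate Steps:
$2^{2} + 7 \left(-6 - 2\right) j = 2^{2} + 7 \left(-6 - 2\right) 79 = 4 + 7 \left(-8\right) 79 = 4 - 4424 = -4420$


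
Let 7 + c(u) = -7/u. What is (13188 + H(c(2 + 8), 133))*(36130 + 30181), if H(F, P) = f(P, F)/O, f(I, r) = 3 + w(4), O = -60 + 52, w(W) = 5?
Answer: 874443157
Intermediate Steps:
O = -8
f(I, r) = 8 (f(I, r) = 3 + 5 = 8)
c(u) = -7 - 7/u
H(F, P) = -1 (H(F, P) = 8/(-8) = 8*(-⅛) = -1)
(13188 + H(c(2 + 8), 133))*(36130 + 30181) = (13188 - 1)*(36130 + 30181) = 13187*66311 = 874443157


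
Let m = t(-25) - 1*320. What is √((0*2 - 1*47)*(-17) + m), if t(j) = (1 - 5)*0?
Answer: √479 ≈ 21.886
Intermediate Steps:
t(j) = 0 (t(j) = -4*0 = 0)
m = -320 (m = 0 - 1*320 = 0 - 320 = -320)
√((0*2 - 1*47)*(-17) + m) = √((0*2 - 1*47)*(-17) - 320) = √((0 - 47)*(-17) - 320) = √(-47*(-17) - 320) = √(799 - 320) = √479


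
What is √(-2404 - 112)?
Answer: 2*I*√629 ≈ 50.16*I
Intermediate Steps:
√(-2404 - 112) = √(-2516) = 2*I*√629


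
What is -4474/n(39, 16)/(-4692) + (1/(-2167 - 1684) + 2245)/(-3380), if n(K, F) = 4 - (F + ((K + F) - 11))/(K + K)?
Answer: -9102470539/24664037580 ≈ -0.36906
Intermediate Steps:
n(K, F) = 4 - (-11 + K + 2*F)/(2*K) (n(K, F) = 4 - (F + ((F + K) - 11))/(2*K) = 4 - (F + (-11 + F + K))*1/(2*K) = 4 - (-11 + K + 2*F)*1/(2*K) = 4 - (-11 + K + 2*F)/(2*K))
-4474/n(39, 16)/(-4692) + (1/(-2167 - 1684) + 2245)/(-3380) = -4474*78/(11 - 2*16 + 7*39)/(-4692) + (1/(-2167 - 1684) + 2245)/(-3380) = -4474*78/(11 - 32 + 273)*(-1/4692) + (1/(-3851) + 2245)*(-1/3380) = -4474/((½)*(1/39)*252)*(-1/4692) + (-1/3851 + 2245)*(-1/3380) = -4474/42/13*(-1/4692) + (8645494/3851)*(-1/3380) = -4474*13/42*(-1/4692) - 332519/500630 = -29081/21*(-1/4692) - 332519/500630 = 29081/98532 - 332519/500630 = -9102470539/24664037580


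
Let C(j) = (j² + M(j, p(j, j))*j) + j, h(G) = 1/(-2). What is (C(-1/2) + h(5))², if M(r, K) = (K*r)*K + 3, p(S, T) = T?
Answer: 1225/256 ≈ 4.7852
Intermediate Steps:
h(G) = -½
M(r, K) = 3 + r*K² (M(r, K) = r*K² + 3 = 3 + r*K²)
C(j) = j + j² + j*(3 + j³) (C(j) = (j² + (3 + j*j²)*j) + j = (j² + (3 + j³)*j) + j = (j² + j*(3 + j³)) + j = j + j² + j*(3 + j³))
(C(-1/2) + h(5))² = ((-1/2)*(4 - 1/2 + (-1/2)³) - ½)² = ((-1*½)*(4 - 1*½ + (-1*½)³) - ½)² = (-(4 - ½ + (-½)³)/2 - ½)² = (-(4 - ½ - ⅛)/2 - ½)² = (-½*27/8 - ½)² = (-27/16 - ½)² = (-35/16)² = 1225/256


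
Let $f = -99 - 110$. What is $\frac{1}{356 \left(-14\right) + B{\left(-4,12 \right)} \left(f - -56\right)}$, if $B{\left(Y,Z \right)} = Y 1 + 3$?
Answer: $- \frac{1}{4831} \approx -0.000207$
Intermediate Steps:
$f = -209$ ($f = -99 - 110 = -209$)
$B{\left(Y,Z \right)} = 3 + Y$ ($B{\left(Y,Z \right)} = Y + 3 = 3 + Y$)
$\frac{1}{356 \left(-14\right) + B{\left(-4,12 \right)} \left(f - -56\right)} = \frac{1}{356 \left(-14\right) + \left(3 - 4\right) \left(-209 - -56\right)} = \frac{1}{-4984 - \left(-209 + 56\right)} = \frac{1}{-4984 - -153} = \frac{1}{-4984 + 153} = \frac{1}{-4831} = - \frac{1}{4831}$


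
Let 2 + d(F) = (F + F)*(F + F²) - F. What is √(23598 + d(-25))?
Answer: I*√6379 ≈ 79.869*I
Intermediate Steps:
d(F) = -2 - F + 2*F*(F + F²) (d(F) = -2 + ((F + F)*(F + F²) - F) = -2 + ((2*F)*(F + F²) - F) = -2 + (2*F*(F + F²) - F) = -2 + (-F + 2*F*(F + F²)) = -2 - F + 2*F*(F + F²))
√(23598 + d(-25)) = √(23598 + (-2 - 1*(-25) + 2*(-25)² + 2*(-25)³)) = √(23598 + (-2 + 25 + 2*625 + 2*(-15625))) = √(23598 + (-2 + 25 + 1250 - 31250)) = √(23598 - 29977) = √(-6379) = I*√6379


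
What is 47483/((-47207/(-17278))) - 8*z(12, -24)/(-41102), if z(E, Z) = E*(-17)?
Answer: 16860233571062/970151057 ≈ 17379.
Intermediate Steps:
z(E, Z) = -17*E
47483/((-47207/(-17278))) - 8*z(12, -24)/(-41102) = 47483/((-47207/(-17278))) - (-136)*12/(-41102) = 47483/((-47207*(-1/17278))) - 8*(-204)*(-1/41102) = 47483/(47207/17278) + 1632*(-1/41102) = 47483*(17278/47207) - 816/20551 = 820411274/47207 - 816/20551 = 16860233571062/970151057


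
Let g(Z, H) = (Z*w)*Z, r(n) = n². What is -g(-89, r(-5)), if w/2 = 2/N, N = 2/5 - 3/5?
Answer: 158420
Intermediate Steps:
N = -⅕ (N = 2*(⅕) - 3*⅕ = ⅖ - ⅗ = -⅕ ≈ -0.20000)
w = -20 (w = 2*(2/(-⅕)) = 2*(2*(-5)) = 2*(-10) = -20)
g(Z, H) = -20*Z² (g(Z, H) = (Z*(-20))*Z = (-20*Z)*Z = -20*Z²)
-g(-89, r(-5)) = -(-20)*(-89)² = -(-20)*7921 = -1*(-158420) = 158420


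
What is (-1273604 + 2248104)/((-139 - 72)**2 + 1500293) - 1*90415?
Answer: -69836691655/772407 ≈ -90414.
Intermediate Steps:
(-1273604 + 2248104)/((-139 - 72)**2 + 1500293) - 1*90415 = 974500/((-211)**2 + 1500293) - 90415 = 974500/(44521 + 1500293) - 90415 = 974500/1544814 - 90415 = 974500*(1/1544814) - 90415 = 487250/772407 - 90415 = -69836691655/772407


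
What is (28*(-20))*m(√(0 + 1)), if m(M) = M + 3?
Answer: -2240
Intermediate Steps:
m(M) = 3 + M
(28*(-20))*m(√(0 + 1)) = (28*(-20))*(3 + √(0 + 1)) = -560*(3 + √1) = -560*(3 + 1) = -560*4 = -2240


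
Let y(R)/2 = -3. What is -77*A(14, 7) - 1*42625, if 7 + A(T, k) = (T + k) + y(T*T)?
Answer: -43241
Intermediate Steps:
y(R) = -6 (y(R) = 2*(-3) = -6)
A(T, k) = -13 + T + k (A(T, k) = -7 + ((T + k) - 6) = -7 + (-6 + T + k) = -13 + T + k)
-77*A(14, 7) - 1*42625 = -77*(-13 + 14 + 7) - 1*42625 = -77*8 - 42625 = -616 - 42625 = -43241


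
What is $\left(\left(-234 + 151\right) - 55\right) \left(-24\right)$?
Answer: $3312$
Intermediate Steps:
$\left(\left(-234 + 151\right) - 55\right) \left(-24\right) = \left(-83 - 55\right) \left(-24\right) = \left(-138\right) \left(-24\right) = 3312$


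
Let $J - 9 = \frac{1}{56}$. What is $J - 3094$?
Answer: $- \frac{172759}{56} \approx -3085.0$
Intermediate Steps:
$J = \frac{505}{56}$ ($J = 9 + \frac{1}{56} = \frac{505}{56} \approx 9.0179$)
$J - 3094 = \frac{505}{56} - 3094 = - \frac{172759}{56}$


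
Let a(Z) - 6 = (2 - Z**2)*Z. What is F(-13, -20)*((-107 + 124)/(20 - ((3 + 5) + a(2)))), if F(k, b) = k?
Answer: -221/10 ≈ -22.100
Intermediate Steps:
a(Z) = 6 + Z*(2 - Z**2) (a(Z) = 6 + (2 - Z**2)*Z = 6 + Z*(2 - Z**2))
F(-13, -20)*((-107 + 124)/(20 - ((3 + 5) + a(2)))) = -13*(-107 + 124)/(20 - ((3 + 5) + (6 - 1*2**3 + 2*2))) = -221/(20 - (8 + (6 - 1*8 + 4))) = -221/(20 - (8 + (6 - 8 + 4))) = -221/(20 - (8 + 2)) = -221/(20 - 1*10) = -221/(20 - 10) = -221/10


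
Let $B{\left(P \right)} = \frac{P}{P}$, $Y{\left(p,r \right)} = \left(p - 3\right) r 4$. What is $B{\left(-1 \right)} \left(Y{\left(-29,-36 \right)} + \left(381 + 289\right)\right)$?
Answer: $5278$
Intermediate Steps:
$Y{\left(p,r \right)} = 4 r \left(-3 + p\right)$ ($Y{\left(p,r \right)} = \left(-3 + p\right) 4 r = 4 r \left(-3 + p\right)$)
$B{\left(P \right)} = 1$
$B{\left(-1 \right)} \left(Y{\left(-29,-36 \right)} + \left(381 + 289\right)\right) = 1 \left(4 \left(-36\right) \left(-3 - 29\right) + \left(381 + 289\right)\right) = 1 \left(4 \left(-36\right) \left(-32\right) + 670\right) = 1 \left(4608 + 670\right) = 1 \cdot 5278 = 5278$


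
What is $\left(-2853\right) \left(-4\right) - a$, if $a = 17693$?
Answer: $-6281$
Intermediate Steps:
$\left(-2853\right) \left(-4\right) - a = \left(-2853\right) \left(-4\right) - 17693 = 11412 - 17693 = -6281$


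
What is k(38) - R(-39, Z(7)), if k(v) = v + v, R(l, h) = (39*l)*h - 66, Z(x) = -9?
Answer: -13547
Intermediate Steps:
R(l, h) = -66 + 39*h*l (R(l, h) = 39*h*l - 66 = -66 + 39*h*l)
k(v) = 2*v
k(38) - R(-39, Z(7)) = 2*38 - (-66 + 39*(-9)*(-39)) = 76 - (-66 + 13689) = 76 - 1*13623 = 76 - 13623 = -13547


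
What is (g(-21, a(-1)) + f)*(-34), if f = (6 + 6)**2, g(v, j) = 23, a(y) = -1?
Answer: -5678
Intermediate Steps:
f = 144 (f = 12**2 = 144)
(g(-21, a(-1)) + f)*(-34) = (23 + 144)*(-34) = 167*(-34) = -5678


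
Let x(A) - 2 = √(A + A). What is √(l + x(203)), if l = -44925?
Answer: √(-44923 + √406) ≈ 211.9*I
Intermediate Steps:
x(A) = 2 + √2*√A (x(A) = 2 + √(A + A) = 2 + √(2*A) = 2 + √2*√A)
√(l + x(203)) = √(-44925 + (2 + √2*√203)) = √(-44925 + (2 + √406)) = √(-44923 + √406)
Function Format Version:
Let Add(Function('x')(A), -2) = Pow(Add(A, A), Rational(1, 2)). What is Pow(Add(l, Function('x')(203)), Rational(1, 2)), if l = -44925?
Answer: Pow(Add(-44923, Pow(406, Rational(1, 2))), Rational(1, 2)) ≈ Mul(211.90, I)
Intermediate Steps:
Function('x')(A) = Add(2, Mul(Pow(2, Rational(1, 2)), Pow(A, Rational(1, 2)))) (Function('x')(A) = Add(2, Pow(Add(A, A), Rational(1, 2))) = Add(2, Pow(Mul(2, A), Rational(1, 2))) = Add(2, Mul(Pow(2, Rational(1, 2)), Pow(A, Rational(1, 2)))))
Pow(Add(l, Function('x')(203)), Rational(1, 2)) = Pow(Add(-44925, Add(2, Mul(Pow(2, Rational(1, 2)), Pow(203, Rational(1, 2))))), Rational(1, 2)) = Pow(Add(-44925, Add(2, Pow(406, Rational(1, 2)))), Rational(1, 2)) = Pow(Add(-44923, Pow(406, Rational(1, 2))), Rational(1, 2))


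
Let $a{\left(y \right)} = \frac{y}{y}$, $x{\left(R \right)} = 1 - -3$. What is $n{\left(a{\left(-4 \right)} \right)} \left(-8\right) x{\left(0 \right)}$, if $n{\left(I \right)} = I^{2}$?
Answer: $-32$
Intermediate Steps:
$x{\left(R \right)} = 4$ ($x{\left(R \right)} = 1 + 3 = 4$)
$a{\left(y \right)} = 1$
$n{\left(a{\left(-4 \right)} \right)} \left(-8\right) x{\left(0 \right)} = 1^{2} \left(-8\right) 4 = 1 \left(-8\right) 4 = \left(-8\right) 4 = -32$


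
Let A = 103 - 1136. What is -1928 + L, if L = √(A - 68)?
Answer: -1928 + I*√1101 ≈ -1928.0 + 33.181*I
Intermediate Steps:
A = -1033
L = I*√1101 (L = √(-1033 - 68) = √(-1101) = I*√1101 ≈ 33.181*I)
-1928 + L = -1928 + I*√1101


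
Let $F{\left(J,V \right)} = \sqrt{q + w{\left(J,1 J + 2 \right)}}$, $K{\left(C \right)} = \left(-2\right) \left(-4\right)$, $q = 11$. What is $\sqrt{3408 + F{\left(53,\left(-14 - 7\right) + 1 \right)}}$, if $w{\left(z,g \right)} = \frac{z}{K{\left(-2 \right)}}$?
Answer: $\frac{\sqrt{13632 + \sqrt{282}}}{2} \approx 58.414$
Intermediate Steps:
$K{\left(C \right)} = 8$
$w{\left(z,g \right)} = \frac{z}{8}$
$F{\left(J,V \right)} = \sqrt{11 + \frac{J}{8}}$
$\sqrt{3408 + F{\left(53,\left(-14 - 7\right) + 1 \right)}} = \sqrt{3408 + \frac{\sqrt{176 + 2 \cdot 53}}{4}} = \sqrt{3408 + \frac{\sqrt{176 + 106}}{4}} = \sqrt{3408 + \frac{\sqrt{282}}{4}}$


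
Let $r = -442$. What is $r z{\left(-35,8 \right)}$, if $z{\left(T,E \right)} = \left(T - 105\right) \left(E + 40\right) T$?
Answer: $-103958400$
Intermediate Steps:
$z{\left(T,E \right)} = T \left(-105 + T\right) \left(40 + E\right)$ ($z{\left(T,E \right)} = \left(-105 + T\right) \left(40 + E\right) T = T \left(-105 + T\right) \left(40 + E\right)$)
$r z{\left(-35,8 \right)} = - 442 \left(- 35 \left(-4200 - 840 + 40 \left(-35\right) + 8 \left(-35\right)\right)\right) = - 442 \left(- 35 \left(-4200 - 840 - 1400 - 280\right)\right) = - 442 \left(\left(-35\right) \left(-6720\right)\right) = \left(-442\right) 235200 = -103958400$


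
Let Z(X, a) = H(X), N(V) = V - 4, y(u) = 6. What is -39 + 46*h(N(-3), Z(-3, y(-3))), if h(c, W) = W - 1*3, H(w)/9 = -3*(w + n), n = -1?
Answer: 4791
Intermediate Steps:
N(V) = -4 + V
H(w) = 27 - 27*w (H(w) = 9*(-3*(w - 1)) = 9*(-3*(-1 + w)) = 9*(3 - 3*w) = 27 - 27*w)
Z(X, a) = 27 - 27*X
h(c, W) = -3 + W (h(c, W) = W - 3 = -3 + W)
-39 + 46*h(N(-3), Z(-3, y(-3))) = -39 + 46*(-3 + (27 - 27*(-3))) = -39 + 46*(-3 + (27 + 81)) = -39 + 46*(-3 + 108) = -39 + 46*105 = -39 + 4830 = 4791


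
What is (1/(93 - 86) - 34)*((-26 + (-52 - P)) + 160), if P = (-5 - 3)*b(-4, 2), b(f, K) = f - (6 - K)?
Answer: -4266/7 ≈ -609.43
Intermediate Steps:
b(f, K) = -6 + K + f (b(f, K) = f + (-6 + K) = -6 + K + f)
P = 64 (P = (-5 - 3)*(-6 + 2 - 4) = -8*(-8) = 64)
(1/(93 - 86) - 34)*((-26 + (-52 - P)) + 160) = (1/(93 - 86) - 34)*((-26 + (-52 - 1*64)) + 160) = (1/7 - 34)*((-26 + (-52 - 64)) + 160) = (⅐ - 34)*((-26 - 116) + 160) = -237*(-142 + 160)/7 = -237/7*18 = -4266/7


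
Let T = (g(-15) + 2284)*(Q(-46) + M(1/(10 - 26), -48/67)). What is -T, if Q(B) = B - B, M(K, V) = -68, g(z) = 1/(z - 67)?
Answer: 6367758/41 ≈ 1.5531e+5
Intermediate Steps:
g(z) = 1/(-67 + z)
Q(B) = 0
T = -6367758/41 (T = (1/(-67 - 15) + 2284)*(0 - 68) = (1/(-82) + 2284)*(-68) = (-1/82 + 2284)*(-68) = (187287/82)*(-68) = -6367758/41 ≈ -1.5531e+5)
-T = -1*(-6367758/41) = 6367758/41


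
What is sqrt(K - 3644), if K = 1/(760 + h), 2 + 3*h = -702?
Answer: I*sqrt(2262718754)/788 ≈ 60.366*I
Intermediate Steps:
h = -704/3 (h = -2/3 + (1/3)*(-702) = -2/3 - 234 = -704/3 ≈ -234.67)
K = 3/1576 (K = 1/(760 - 704/3) = 1/(1576/3) = 3/1576 ≈ 0.0019036)
sqrt(K - 3644) = sqrt(3/1576 - 3644) = sqrt(-5742941/1576) = I*sqrt(2262718754)/788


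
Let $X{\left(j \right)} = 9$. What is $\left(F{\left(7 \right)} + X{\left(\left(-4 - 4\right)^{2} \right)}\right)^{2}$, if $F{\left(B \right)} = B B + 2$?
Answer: $3600$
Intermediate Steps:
$F{\left(B \right)} = 2 + B^{2}$ ($F{\left(B \right)} = B^{2} + 2 = 2 + B^{2}$)
$\left(F{\left(7 \right)} + X{\left(\left(-4 - 4\right)^{2} \right)}\right)^{2} = \left(\left(2 + 7^{2}\right) + 9\right)^{2} = \left(\left(2 + 49\right) + 9\right)^{2} = \left(51 + 9\right)^{2} = 60^{2} = 3600$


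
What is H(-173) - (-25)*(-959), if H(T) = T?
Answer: -24148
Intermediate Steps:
H(-173) - (-25)*(-959) = -173 - (-25)*(-959) = -173 - 1*23975 = -173 - 23975 = -24148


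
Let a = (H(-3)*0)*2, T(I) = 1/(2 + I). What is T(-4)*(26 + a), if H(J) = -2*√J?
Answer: -13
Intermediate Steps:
a = 0 (a = (-2*I*√3*0)*2 = 0*2 = 0)
T(-4)*(26 + a) = (26 + 0)/(2 - 4) = 26/(-2) = -½*26 = -13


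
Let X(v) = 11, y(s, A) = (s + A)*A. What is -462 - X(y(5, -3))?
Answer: -473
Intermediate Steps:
y(s, A) = A*(A + s) (y(s, A) = (A + s)*A = A*(A + s))
-462 - X(y(5, -3)) = -462 - 1*11 = -462 - 11 = -473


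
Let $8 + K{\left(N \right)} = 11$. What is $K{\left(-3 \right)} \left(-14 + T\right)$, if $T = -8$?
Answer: $-66$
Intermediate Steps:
$K{\left(N \right)} = 3$ ($K{\left(N \right)} = -8 + 11 = 3$)
$K{\left(-3 \right)} \left(-14 + T\right) = 3 \left(-14 - 8\right) = 3 \left(-22\right) = -66$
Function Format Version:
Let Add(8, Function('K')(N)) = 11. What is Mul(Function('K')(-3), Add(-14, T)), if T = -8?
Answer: -66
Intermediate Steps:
Function('K')(N) = 3 (Function('K')(N) = Add(-8, 11) = 3)
Mul(Function('K')(-3), Add(-14, T)) = Mul(3, Add(-14, -8)) = Mul(3, -22) = -66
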